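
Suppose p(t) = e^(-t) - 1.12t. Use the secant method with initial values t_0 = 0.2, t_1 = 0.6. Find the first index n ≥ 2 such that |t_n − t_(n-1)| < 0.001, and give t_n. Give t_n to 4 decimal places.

p(0.2) = 0.594731, p(0.6) = -0.123188
t_2 = 0.600000 − (-0.123188)·(0.400000)/(-0.717919) = 0.531364;  |Δ| = 0.068636
p(0.531364) = -0.007324
t_3 = 0.531364 − (-0.007324)·(-0.068636)/(0.115864) = 0.527025;  |Δ| = 0.004339
p(0.527025) = 0.000091
t_4 = 0.527025 − 0.000091·(-0.004339)/(0.007416) = 0.527078;  |Δ| = 0.000053
|t_4 − t_3| = 0.000053 < 0.001

n = 4, t_n = 0.5271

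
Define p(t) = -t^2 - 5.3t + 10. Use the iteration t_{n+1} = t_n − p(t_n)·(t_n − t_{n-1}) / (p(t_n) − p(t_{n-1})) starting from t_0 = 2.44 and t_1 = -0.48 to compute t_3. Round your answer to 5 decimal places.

p(2.44) = -8.8856000, p(-0.48) = 12.3136000
t_2 = -0.4800000 − 12.3136000·(-0.4800000 − 2.4400000) / (12.3136000 − (-8.8856000)) = -0.4800000 − (-35.9557120)/(21.1992000) = 1.2160882
p(1.2160882) = 2.0758624
t_3 = 1.2160882 − 2.0758624·(1.2160882 − (-0.4800000)) / (2.0758624 − 12.3136000) = 1.2160882 − (3.5208456)/(-10.2377376) = 1.5599967

1.56000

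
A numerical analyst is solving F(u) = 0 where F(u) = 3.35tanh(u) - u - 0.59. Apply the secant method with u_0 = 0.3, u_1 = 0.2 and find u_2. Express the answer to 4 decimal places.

0.2600

F(0.3) = 0.085897, F(0.2) = -0.128793
u_2 = 0.200000 − (-0.128793)·(0.200000 − 0.300000) / (-0.128793 − 0.085897) = 0.200000 − (0.012879)/(-0.214690) = 0.259990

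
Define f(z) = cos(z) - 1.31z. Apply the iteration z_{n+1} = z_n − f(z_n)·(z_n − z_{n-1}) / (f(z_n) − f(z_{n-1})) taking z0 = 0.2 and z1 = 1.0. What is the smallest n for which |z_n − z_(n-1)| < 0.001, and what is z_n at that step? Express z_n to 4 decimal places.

f(0.2) = 0.718067, f(1.0) = -0.769698
z2 = 1.000000 − (-0.769698)·(0.800000)/(-1.487764) = 0.586118;  |Δ| = 0.413882
f(0.586118) = 0.065279
z3 = 0.586118 − 0.065279·(-0.413882)/(0.834976) = 0.618476;  |Δ| = 0.032357
f(0.618476) = 0.004560
z4 = 0.618476 − 0.004560·(0.032357)/(-0.060719) = 0.620906;  |Δ| = 0.002430
f(0.620906) = -0.000035
z5 = 0.620906 − (-0.000035)·(0.002430)/(-0.004594) = 0.620887;  |Δ| = 0.000018
|z5 − z4| = 0.000018 < 0.001

n = 5, z_n = 0.6209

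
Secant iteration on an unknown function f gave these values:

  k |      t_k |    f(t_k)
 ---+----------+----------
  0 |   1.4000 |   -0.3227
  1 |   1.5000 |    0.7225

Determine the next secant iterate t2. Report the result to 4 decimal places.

1.4309

t2 = 1.5000 − 0.7225·(1.5000 − 1.4000) / (0.7225 − (-0.3227))
   = 1.5000 − (0.072250)/(1.045200) = 1.430874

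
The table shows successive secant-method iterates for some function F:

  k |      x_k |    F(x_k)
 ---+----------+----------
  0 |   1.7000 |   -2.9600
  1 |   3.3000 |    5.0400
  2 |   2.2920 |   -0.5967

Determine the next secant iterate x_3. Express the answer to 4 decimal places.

x_3 = 2.2920 − (-0.5967)·(2.2920 − 3.3000) / (-0.5967 − 5.0400)
   = 2.2920 − (0.601474)/(-5.636700) = 2.398707

2.3987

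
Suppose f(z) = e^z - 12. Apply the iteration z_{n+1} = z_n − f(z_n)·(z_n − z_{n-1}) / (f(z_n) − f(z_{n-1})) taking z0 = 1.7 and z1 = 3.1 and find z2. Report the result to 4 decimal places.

f(1.7) = -6.526053, f(3.1) = 10.197951
z2 = 3.100000 − 10.197951·(3.100000 − 1.700000) / (10.197951 − (-6.526053)) = 3.100000 − (14.277132)/(16.724004) = 2.246309

2.2463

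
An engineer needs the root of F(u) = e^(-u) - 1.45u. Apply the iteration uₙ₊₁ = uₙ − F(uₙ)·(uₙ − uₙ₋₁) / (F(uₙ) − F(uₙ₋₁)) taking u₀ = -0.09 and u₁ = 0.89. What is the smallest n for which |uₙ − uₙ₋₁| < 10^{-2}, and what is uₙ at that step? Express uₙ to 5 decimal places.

F(-0.09) = 1.2246743, F(0.89) = -0.8798442
u₂ = 0.8900000 − (-0.8798442)·(0.9800000)/(-2.1045185) = 0.4802876;  |Δ| = 0.4097124
F(0.4802876) = -0.0778115
u₃ = 0.4802876 − (-0.0778115)·(-0.4097124)/(0.8020327) = 0.4405381;  |Δ| = 0.0397494
F(0.4405381) = 0.0049096
u₄ = 0.4405381 − 0.0049096·(-0.0397494)/(0.0827212) = 0.4428973;  |Δ| = 0.0023592
|u₄ − u₃| = 0.0023592 < 10^{-2}

n = 4, uₙ = 0.44290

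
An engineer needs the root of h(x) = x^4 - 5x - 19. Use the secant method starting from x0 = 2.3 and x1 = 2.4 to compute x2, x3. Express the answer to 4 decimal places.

h(2.3) = -2.515900, h(2.4) = 2.177600
x2 = 2.400000 − 2.177600·(2.400000 − 2.300000) / (2.177600 − (-2.515900)) = 2.400000 − (0.217760)/(4.693500) = 2.353604
h(2.353604) = -0.082498
x3 = 2.353604 − (-0.082498)·(2.353604 − 2.400000) / (-0.082498 − 2.177600) = 2.353604 − (0.003828)/(-2.260098) = 2.355297

2.3536, 2.3553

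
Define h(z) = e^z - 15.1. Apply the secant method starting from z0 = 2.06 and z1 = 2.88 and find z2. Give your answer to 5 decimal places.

2.65672

h(2.06) = -7.2540302, h(2.88) = 2.7142732
z2 = 2.8800000 − 2.7142732·(2.8800000 − 2.0600000) / (2.7142732 − (-7.2540302)) = 2.8800000 − (2.2257040)/(9.9683034) = 2.6567219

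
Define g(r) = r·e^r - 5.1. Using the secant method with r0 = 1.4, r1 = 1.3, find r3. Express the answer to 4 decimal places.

g(1.4) = 0.577280, g(1.3) = -0.329914
r2 = 1.300000 − (-0.329914)·(1.300000 − 1.400000) / (-0.329914 − 0.577280) = 1.300000 − (0.032991)/(-0.907194) = 1.336366
g(1.336366) = -0.014869
r3 = 1.336366 − (-0.014869)·(1.336366 − 1.300000) / (-0.014869 − (-0.329914)) = 1.336366 − (-0.000541)/(0.315045) = 1.338083

1.3381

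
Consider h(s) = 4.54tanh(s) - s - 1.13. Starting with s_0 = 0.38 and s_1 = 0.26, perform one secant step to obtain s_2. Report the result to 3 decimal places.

0.336

h(0.38) = 0.13669, h(0.26) = -0.23550
s_2 = 0.26000 − (-0.23550)·(0.26000 − 0.38000) / (-0.23550 − 0.13669) = 0.26000 − (0.02826)/(-0.37219) = 0.33593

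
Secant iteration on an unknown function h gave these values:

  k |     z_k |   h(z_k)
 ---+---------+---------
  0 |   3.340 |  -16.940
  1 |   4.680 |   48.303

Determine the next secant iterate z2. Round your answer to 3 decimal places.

3.688

z2 = 4.680 − 48.303·(4.680 − 3.340) / (48.303 − (-16.940))
   = 4.680 − (64.72602)/(65.24300) = 3.68792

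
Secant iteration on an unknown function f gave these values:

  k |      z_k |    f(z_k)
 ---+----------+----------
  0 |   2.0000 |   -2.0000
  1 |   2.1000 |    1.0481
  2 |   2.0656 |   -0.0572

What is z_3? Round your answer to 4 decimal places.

2.0674

z_3 = 2.0656 − (-0.0572)·(2.0656 − 2.1000) / (-0.0572 − 1.0481)
   = 2.0656 − (0.001968)/(-1.105300) = 2.067380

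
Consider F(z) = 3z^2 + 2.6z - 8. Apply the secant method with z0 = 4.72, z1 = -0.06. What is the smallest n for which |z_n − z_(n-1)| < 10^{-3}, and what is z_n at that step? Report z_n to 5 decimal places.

n = 8, z_n = 1.25618

F(4.72) = 71.1072000, F(-0.06) = -8.1452000
z2 = -0.0600000 − (-8.1452000)·(-4.7800000)/(-79.2524000) = 0.4312666;  |Δ| = 0.4912666
F(0.4312666) = -6.3207343
z3 = 0.4312666 − (-6.3207343)·(0.4912666)/(1.8244657) = 2.1332254;  |Δ| = 1.7019588
F(2.1332254) = 11.1983380
z4 = 2.1332254 − 11.1983380·(1.7019588)/(17.5190723) = 1.0453190;  |Δ| = 1.0879064
F(1.0453190) = -2.0040947
z5 = 1.0453190 − (-2.0040947)·(-1.0879064)/(-13.2024328) = 1.2104604;  |Δ| = 0.1651413
F(1.2104604) = -0.4571600
z6 = 1.2104604 − (-0.4571600)·(0.1651413)/(1.5469348) = 1.2592640;  |Δ| = 0.0488036
F(1.2592640) = 0.0313239
z7 = 1.2592640 − 0.0313239·(0.0488036)/(0.4884838) = 1.2561345;  |Δ| = 0.0031295
F(1.2561345) = -0.0004288
z8 = 1.2561345 − (-0.0004288)·(-0.0031295)/(-0.0317527) = 1.2561767;  |Δ| = 0.0000423
|z8 − z7| = 0.0000423 < 10^{-3}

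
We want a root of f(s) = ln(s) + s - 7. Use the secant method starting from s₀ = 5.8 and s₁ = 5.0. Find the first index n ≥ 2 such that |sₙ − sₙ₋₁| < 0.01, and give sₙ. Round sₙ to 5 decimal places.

f(5.8) = 0.5578579, f(5.0) = -0.3905621
s₂ = 5.0000000 − (-0.3905621)·(-0.8000000)/(-0.9484200) = 5.3294423;  |Δ| = 0.3294423
f(5.3294423) = 0.0026889
s₃ = 5.3294423 − 0.0026889·(0.3294423)/(0.3932510) = 5.3271897;  |Δ| = 0.0022526
|s₃ − s₂| = 0.0022526 < 0.01

n = 3, sₙ = 5.32719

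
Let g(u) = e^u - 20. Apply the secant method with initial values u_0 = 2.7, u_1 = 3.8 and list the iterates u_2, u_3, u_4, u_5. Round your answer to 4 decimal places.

g(2.7) = -5.120268, g(3.8) = 24.701184
u_2 = 3.800000 − 24.701184·(3.800000 − 2.700000) / (24.701184 − (-5.120268)) = 3.800000 − (27.171303)/(29.821453) = 2.888867
g(2.888867) = -2.027061
u_3 = 2.888867 − (-2.027061)·(2.888867 − 3.800000) / (-2.027061 − 24.701184) = 2.888867 − (1.846922)/(-26.728246) = 2.957967
g(2.957967) = -0.741217
u_4 = 2.957967 − (-0.741217)·(2.957967 − 2.888867) / (-0.741217 − (-2.027061)) = 2.957967 − (-0.051218)/(1.285844) = 2.997799
g(2.997799) = 0.041387
u_5 = 2.997799 − 0.041387·(2.997799 − 2.957967) / (0.041387 − (-0.741217)) = 2.997799 − (0.001649)/(0.782604) = 2.995693

2.8889, 2.9580, 2.9978, 2.9957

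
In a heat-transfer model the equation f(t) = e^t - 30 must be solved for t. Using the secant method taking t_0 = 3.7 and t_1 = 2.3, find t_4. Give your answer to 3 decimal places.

f(3.7) = 10.44730, f(2.3) = -20.02582
t_2 = 2.30000 − (-20.02582)·(2.30000 − 3.70000) / (-20.02582 − 10.44730) = 2.30000 − (28.03614)/(-30.47312) = 3.22003
f(3.22003) = -4.97116
t_3 = 3.22003 − (-4.97116)·(3.22003 − 2.30000) / (-4.97116 − (-20.02582)) = 3.22003 − (-4.57361)/(15.05465) = 3.52383
f(3.52383) = 3.91404
t_4 = 3.52383 − 3.91404·(3.52383 − 3.22003) / (3.91404 − (-4.97116)) = 3.52383 − (1.18909)/(8.88521) = 3.39000

3.390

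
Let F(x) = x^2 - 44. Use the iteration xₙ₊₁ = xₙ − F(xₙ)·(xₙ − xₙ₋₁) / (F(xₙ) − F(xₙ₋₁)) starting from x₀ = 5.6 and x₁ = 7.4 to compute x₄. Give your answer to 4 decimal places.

F(5.6) = -12.640000, F(7.4) = 10.760000
x₂ = 7.400000 − 10.760000·(7.400000 − 5.600000) / (10.760000 − (-12.640000)) = 7.400000 − (19.368000)/(23.400000) = 6.572308
F(6.572308) = -0.804772
x₃ = 6.572308 − (-0.804772)·(6.572308 − 7.400000) / (-0.804772 − 10.760000) = 6.572308 − (0.666103)/(-11.564772) = 6.629905
F(6.629905) = -0.044356
x₄ = 6.629905 − (-0.044356)·(6.629905 − 6.572308) / (-0.044356 − (-0.804772)) = 6.629905 − (-0.002555)/(0.760416) = 6.633265

6.6333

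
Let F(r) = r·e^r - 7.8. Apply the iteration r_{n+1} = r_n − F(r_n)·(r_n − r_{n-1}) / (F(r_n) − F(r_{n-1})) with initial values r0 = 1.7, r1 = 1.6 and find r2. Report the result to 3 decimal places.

1.591

F(1.7) = 1.50571, F(1.6) = 0.12485
r2 = 1.60000 − 0.12485·(1.60000 − 1.70000) / (0.12485 − 1.50571) = 1.60000 − (-0.01249)/(-1.38086) = 1.59096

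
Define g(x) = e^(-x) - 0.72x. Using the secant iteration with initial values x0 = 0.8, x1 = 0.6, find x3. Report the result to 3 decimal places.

0.694

g(0.8) = -0.12667, g(0.6) = 0.11681
x2 = 0.60000 − 0.11681·(0.60000 − 0.80000) / (0.11681 − (-0.12667)) = 0.60000 − (-0.02336)/(0.24348) = 0.69595
g(0.69595) = -0.00248
x3 = 0.69595 − (-0.00248)·(0.69595 − 0.60000) / (-0.00248 − 0.11681) = 0.69595 − (-0.00024)/(-0.11930) = 0.69395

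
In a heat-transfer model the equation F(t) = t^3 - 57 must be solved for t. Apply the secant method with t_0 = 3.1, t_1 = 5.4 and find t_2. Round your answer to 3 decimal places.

3.590

F(3.1) = -27.20900, F(5.4) = 100.46400
t_2 = 5.40000 − 100.46400·(5.40000 − 3.10000) / (100.46400 − (-27.20900)) = 5.40000 − (231.06720)/(127.67300) = 3.59016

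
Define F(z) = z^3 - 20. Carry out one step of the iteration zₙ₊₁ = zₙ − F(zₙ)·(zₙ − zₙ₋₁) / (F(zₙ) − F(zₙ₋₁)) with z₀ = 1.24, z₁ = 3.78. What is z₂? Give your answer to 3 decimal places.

2.122

F(1.24) = -18.09338, F(3.78) = 34.01015
z₂ = 3.78000 − 34.01015·(3.78000 − 1.24000) / (34.01015 − (-18.09338)) = 3.78000 − (86.38579)/(52.10353) = 2.12204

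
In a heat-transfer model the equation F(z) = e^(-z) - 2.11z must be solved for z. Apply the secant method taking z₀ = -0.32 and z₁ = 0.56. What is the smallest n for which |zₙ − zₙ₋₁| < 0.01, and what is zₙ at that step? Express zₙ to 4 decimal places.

n = 4, zₙ = 0.3380

F(-0.32) = 2.052328, F(0.56) = -0.610391
z₂ = 0.560000 − (-0.610391)·(0.880000)/(-2.662719) = 0.358272;  |Δ| = 0.201728
F(0.358272) = -0.057072
z₃ = 0.358272 − (-0.057072)·(-0.201728)/(0.553319) = 0.337465;  |Δ| = 0.020807
F(0.337465) = 0.001525
z₄ = 0.337465 − 0.001525·(-0.020807)/(0.058597) = 0.338007;  |Δ| = 0.000542
|z₄ − z₃| = 0.000542 < 0.01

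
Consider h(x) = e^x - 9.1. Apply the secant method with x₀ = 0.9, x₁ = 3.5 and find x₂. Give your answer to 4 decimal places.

1.4632

h(0.9) = -6.640397, h(3.5) = 24.015452
x₂ = 3.500000 − 24.015452·(3.500000 − 0.900000) / (24.015452 − (-6.640397)) = 3.500000 − (62.440175)/(30.655849) = 1.463189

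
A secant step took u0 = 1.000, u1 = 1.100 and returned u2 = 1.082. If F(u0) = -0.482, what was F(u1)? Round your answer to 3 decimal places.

0.106

The secant line through (1.000, -0.482) and (1.100, F(u1)) crosses zero at u2 = 1.082.
So (1.000, -0.482), (1.100, F(u1)), (1.082, 0) are collinear:
F(u1) = -0.482 · (1.100 − 1.082) / (1.000 − 1.082) = -0.482 · (0.01800)/(-0.08200) = 0.10580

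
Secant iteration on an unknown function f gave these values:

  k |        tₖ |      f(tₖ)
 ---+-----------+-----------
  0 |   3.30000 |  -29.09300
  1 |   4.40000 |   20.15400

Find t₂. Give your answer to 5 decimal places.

t₂ = 4.40000 − 20.15400·(4.40000 − 3.30000) / (20.15400 − (-29.09300))
   = 4.40000 − (22.1694000)/(49.2470000) = 3.9498325

3.94983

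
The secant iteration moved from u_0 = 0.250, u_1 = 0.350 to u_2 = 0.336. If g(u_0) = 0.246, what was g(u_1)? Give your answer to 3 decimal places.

The secant line through (0.250, 0.246) and (0.350, g(u_1)) crosses zero at u_2 = 0.336.
So (0.250, 0.246), (0.350, g(u_1)), (0.336, 0) are collinear:
g(u_1) = 0.246 · (0.350 − 0.336) / (0.250 − 0.336) = 0.246 · (0.01400)/(-0.08600) = -0.04005

-0.040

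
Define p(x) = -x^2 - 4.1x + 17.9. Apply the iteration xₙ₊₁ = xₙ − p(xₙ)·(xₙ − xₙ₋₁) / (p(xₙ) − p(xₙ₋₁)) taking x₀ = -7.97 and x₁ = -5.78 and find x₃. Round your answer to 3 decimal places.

-6.766

p(-7.97) = -12.94390, p(-5.78) = 8.18960
x₂ = -5.78000 − 8.18960·(-5.78000 − (-7.97000)) / (8.18960 − (-12.94390)) = -5.78000 − (17.93522)/(21.13350) = -6.62866
p(-6.62866) = 1.13834
x₃ = -6.62866 − 1.13834·(-6.62866 − (-5.78000)) / (1.13834 − 8.18960) = -6.62866 − (-0.96607)/(-7.05126) = -6.76567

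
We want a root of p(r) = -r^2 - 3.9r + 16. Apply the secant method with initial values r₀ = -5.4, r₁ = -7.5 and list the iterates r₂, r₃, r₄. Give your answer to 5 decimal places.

-6.27778, -6.38639, -6.40019

p(-5.4) = 7.9000000, p(-7.5) = -11.0000000
r₂ = -7.5000000 − (-11.0000000)·(-7.5000000 − (-5.4000000)) / (-11.0000000 − 7.9000000) = -7.5000000 − (23.1000000)/(-18.9000000) = -6.2777778
p(-6.2777778) = 1.0728395
r₃ = -6.2777778 − 1.0728395·(-6.2777778 − (-7.5000000)) / (1.0728395 − (-11.0000000)) = -6.2777778 − (1.3112483)/(12.0728395) = -6.3863892
p(-6.3863892) = 0.1209509
r₄ = -6.3863892 − 0.1209509·(-6.3863892 − (-6.2777778)) / (0.1209509 − 1.0728395) = -6.3863892 − (-0.0131366)/(-0.9518887) = -6.4001898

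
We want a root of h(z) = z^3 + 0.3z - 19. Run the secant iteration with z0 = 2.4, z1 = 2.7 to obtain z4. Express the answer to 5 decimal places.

2.63093

h(2.4) = -4.4560000, h(2.7) = 1.4930000
z2 = 2.7000000 − 1.4930000·(2.7000000 − 2.4000000) / (1.4930000 − (-4.4560000)) = 2.7000000 − (0.4479000)/(5.9490000) = 2.6247100
h(2.6247100) = -0.1306898
z3 = 2.6247100 − (-0.1306898)·(2.6247100 − 2.7000000) / (-0.1306898 − 1.4930000) = 2.6247100 − (0.0098396)/(-1.6236898) = 2.6307701
h(2.6307701) = -0.0033376
z4 = 2.6307701 − (-0.0033376)·(2.6307701 − 2.6247100) / (-0.0033376 − (-0.1306898)) = 2.6307701 − (-0.0000202)/(0.1273522) = 2.6309289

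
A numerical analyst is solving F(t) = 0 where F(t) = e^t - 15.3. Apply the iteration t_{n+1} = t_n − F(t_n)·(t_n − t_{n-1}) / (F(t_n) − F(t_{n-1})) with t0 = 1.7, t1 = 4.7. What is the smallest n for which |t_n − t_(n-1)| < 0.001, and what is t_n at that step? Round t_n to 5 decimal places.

F(1.7) = -9.8260526, F(4.7) = 94.6471725
t2 = 4.7000000 − 94.6471725·(3.0000000)/(104.4732251) = 1.9821599;  |Δ| = 2.7178401
F(1.9821599) = -8.0415963
t3 = 1.9821599 − (-8.0415963)·(-2.7178401)/(-102.6887687) = 2.1949950;  |Δ| = 0.2128351
F(2.1949950) = -6.3200437
t4 = 2.1949950 − (-6.3200437)·(0.2128351)/(1.7215526) = 2.9763403;  |Δ| = 0.7813453
F(2.9763403) = 4.3158974
t5 = 2.9763403 − 4.3158974·(0.7813453)/(10.6359411) = 2.6592827;  |Δ| = 0.3170576
F(2.6592827) = -1.0139619
t6 = 2.6592827 − (-1.0139619)·(-0.3170576)/(-5.3298593) = 2.7196003;  |Δ| = 0.0603176
F(2.7196003) = -0.1257440
t7 = 2.7196003 − (-0.1257440)·(0.0603176)/(0.8882179) = 2.7281394;  |Δ| = 0.0085391
F(2.7281394) = 0.0043852
t8 = 2.7281394 − 0.0043852·(0.0085391)/(0.1301292) = 2.7278516;  |Δ| = 0.0002878
|t8 − t7| = 0.0002878 < 0.001

n = 8, t_n = 2.72785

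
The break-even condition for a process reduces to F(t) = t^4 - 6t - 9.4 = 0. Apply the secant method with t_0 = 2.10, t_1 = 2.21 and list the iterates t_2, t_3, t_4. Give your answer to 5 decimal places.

2.17493, 2.17697, 2.17702

F(2.10) = -2.5519000, F(2.21) = 1.1944328
t_2 = 2.2100000 − 1.1944328·(2.2100000 − 2.1000000) / (1.1944328 − (-2.5519000)) = 2.2100000 − (0.1313876)/(3.7463328) = 2.1749290
F(2.1749290) = -0.0736828
t_3 = 2.1749290 − (-0.0736828)·(2.1749290 − 2.2100000) / (-0.0736828 − 1.1944328) = 2.1749290 − (0.0025841)/(-1.2681156) = 2.1769668
F(2.1769668) = -0.0019323
t_4 = 2.1769668 − (-0.0019323)·(2.1769668 − 2.1749290) / (-0.0019323 − (-0.0736828)) = 2.1769668 − (-0.0000039)/(0.0717505) = 2.1770217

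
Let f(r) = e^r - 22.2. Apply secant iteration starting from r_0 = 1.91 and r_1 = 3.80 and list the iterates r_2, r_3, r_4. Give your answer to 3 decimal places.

2.679, 2.963, 3.132

f(1.91) = -15.44691, f(3.80) = 22.50118
r_2 = 3.80000 − 22.50118·(3.80000 − 1.91000) / (22.50118 − (-15.44691)) = 3.80000 − (42.52724)/(37.94810) = 2.67933
f(2.67933) = -7.62465
r_3 = 2.67933 − (-7.62465)·(2.67933 − 3.80000) / (-7.62465 − 22.50118) = 2.67933 − (8.54471)/(-30.12584) = 2.96297
f(2.96297) = -2.84472
r_4 = 2.96297 − (-2.84472)·(2.96297 − 2.67933) / (-2.84472 − (-7.62465)) = 2.96297 − (-0.80686)/(4.77994) = 3.13177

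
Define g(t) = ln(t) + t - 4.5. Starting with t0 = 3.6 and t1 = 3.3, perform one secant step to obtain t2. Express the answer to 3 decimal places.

g(3.6) = 0.38093, g(3.3) = -0.00608
t2 = 3.30000 − (-0.00608)·(3.30000 − 3.60000) / (-0.00608 − 0.38093) = 3.30000 − (0.00182)/(-0.38701) = 3.30471

3.305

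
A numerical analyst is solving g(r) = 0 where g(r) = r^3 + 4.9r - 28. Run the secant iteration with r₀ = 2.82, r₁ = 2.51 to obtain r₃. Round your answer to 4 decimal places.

2.5053

g(2.82) = 8.243768, g(2.51) = 0.112251
r₂ = 2.510000 − 0.112251·(2.510000 − 2.820000) / (0.112251 − 8.243768) = 2.510000 − (-0.034798)/(-8.131517) = 2.505721
g(2.505721) = 0.010538
r₃ = 2.505721 − 0.010538·(2.505721 − 2.510000) / (0.010538 − 0.112251) = 2.505721 − (-0.000045)/(-0.101713) = 2.505277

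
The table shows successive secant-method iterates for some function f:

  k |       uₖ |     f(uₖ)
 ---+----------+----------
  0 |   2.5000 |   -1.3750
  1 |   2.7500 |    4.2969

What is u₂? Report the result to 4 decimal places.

2.5606

u₂ = 2.7500 − 4.2969·(2.7500 − 2.5000) / (4.2969 − (-1.3750))
   = 2.7500 − (1.074225)/(5.671900) = 2.560606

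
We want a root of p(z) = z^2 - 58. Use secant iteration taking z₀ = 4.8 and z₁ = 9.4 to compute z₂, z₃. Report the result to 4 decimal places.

p(4.8) = -34.960000, p(9.4) = 30.360000
z₂ = 9.400000 − 30.360000·(9.400000 − 4.800000) / (30.360000 − (-34.960000)) = 9.400000 − (139.656000)/(65.320000) = 7.261972
p(7.261972) = -5.263765
z₃ = 7.261972 − (-5.263765)·(7.261972 − 9.400000) / (-5.263765 − 30.360000) = 7.261972 − (11.254078)/(-35.623765) = 7.577887

7.2620, 7.5779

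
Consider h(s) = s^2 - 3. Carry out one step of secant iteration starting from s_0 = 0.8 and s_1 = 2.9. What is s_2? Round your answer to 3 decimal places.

h(0.8) = -2.36000, h(2.9) = 5.41000
s_2 = 2.90000 − 5.41000·(2.90000 − 0.80000) / (5.41000 − (-2.36000)) = 2.90000 − (11.36100)/(7.77000) = 1.43784

1.438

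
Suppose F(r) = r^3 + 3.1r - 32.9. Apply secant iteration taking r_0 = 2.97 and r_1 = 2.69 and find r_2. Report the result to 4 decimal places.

2.8777

F(2.97) = 2.505073, F(2.69) = -5.095891
r_2 = 2.690000 − (-5.095891)·(2.690000 − 2.970000) / (-5.095891 − 2.505073) = 2.690000 − (1.426849)/(-7.600964) = 2.877720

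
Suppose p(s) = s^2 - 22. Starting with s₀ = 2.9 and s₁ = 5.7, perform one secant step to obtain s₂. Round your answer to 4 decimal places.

4.4802

p(2.9) = -13.590000, p(5.7) = 10.490000
s₂ = 5.700000 − 10.490000·(5.700000 − 2.900000) / (10.490000 − (-13.590000)) = 5.700000 − (29.372000)/(24.080000) = 4.480233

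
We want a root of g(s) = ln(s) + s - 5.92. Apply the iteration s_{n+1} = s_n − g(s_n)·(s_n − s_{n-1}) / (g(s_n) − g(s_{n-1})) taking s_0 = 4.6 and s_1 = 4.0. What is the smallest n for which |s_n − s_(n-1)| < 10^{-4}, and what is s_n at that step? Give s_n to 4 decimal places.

n = 4, s_n = 4.4313

g(4.6) = 0.206056, g(4.0) = -0.533706
s_2 = 4.000000 − (-0.533706)·(-0.600000)/(-0.739762) = 4.432874;  |Δ| = 0.432874
g(4.432874) = 0.001922
s_3 = 4.432874 − 0.001922·(0.432874)/(0.535627) = 4.431321;  |Δ| = 0.001553
g(4.431321) = 0.000018
s_4 = 4.431321 − 0.000018·(-0.001553)/(-0.001903) = 4.431306;  |Δ| = 0.000015
|s_4 − s_3| = 0.000015 < 10^{-4}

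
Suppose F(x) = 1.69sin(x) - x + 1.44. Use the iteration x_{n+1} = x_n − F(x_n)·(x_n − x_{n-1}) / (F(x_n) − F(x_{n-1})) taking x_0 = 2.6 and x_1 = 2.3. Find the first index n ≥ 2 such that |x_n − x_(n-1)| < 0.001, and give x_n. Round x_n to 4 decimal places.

F(2.6) = -0.288803, F(2.3) = 0.400242
x_2 = 2.300000 − 0.400242·(-0.300000)/(0.689044) = 2.474259;  |Δ| = 0.174259
F(2.474259) = 0.011670
x_3 = 2.474259 − 0.011670·(0.174259)/(-0.388571) = 2.479493;  |Δ| = 0.005234
F(2.479493) = -0.000525
x_4 = 2.479493 − (-0.000525)·(0.005234)/(-0.012196) = 2.479268;  |Δ| = 0.000225
|x_4 − x_3| = 0.000225 < 0.001

n = 4, x_n = 2.4793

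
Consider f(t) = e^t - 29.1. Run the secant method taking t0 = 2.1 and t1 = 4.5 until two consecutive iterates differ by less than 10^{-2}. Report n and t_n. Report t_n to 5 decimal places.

f(2.1) = -20.9338301, f(4.5) = 60.9171313
t2 = 4.5000000 − 60.9171313·(2.4000000)/(81.8509614) = 2.7138131;  |Δ| = 1.7861869
f(2.7138131) = -14.0133070
t3 = 2.7138131 − (-14.0133070)·(-1.7861869)/(-74.9304383) = 3.0478614;  |Δ| = 0.3340483
f(3.0478614) = -8.0297647
t4 = 3.0478614 − (-8.0297647)·(0.3340483)/(5.9835423) = 3.4961459;  |Δ| = 0.4482845
f(3.4961459) = 3.8880670
t5 = 3.4961459 − 3.8880670·(0.4482845)/(11.9178316) = 3.3498978;  |Δ| = 0.1462481
f(3.3498978) = -0.6001792
t6 = 3.3498978 − (-0.6001792)·(-0.1462481)/(-4.4882462) = 3.3694544;  |Δ| = 0.0195567
f(3.3694544) = -0.0373324
t7 = 3.3694544 − (-0.0373324)·(0.0195567)/(0.5628468) = 3.3707516;  |Δ| = 0.0012972
|t7 − t6| = 0.0012972 < 10^{-2}

n = 7, t_n = 3.37075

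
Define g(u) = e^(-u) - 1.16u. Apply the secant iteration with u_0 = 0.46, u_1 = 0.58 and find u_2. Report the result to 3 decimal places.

0.516

g(0.46) = 0.09768, g(0.58) = -0.11290
u_2 = 0.58000 − (-0.11290)·(0.58000 − 0.46000) / (-0.11290 − 0.09768) = 0.58000 − (-0.01355)/(-0.21059) = 0.51566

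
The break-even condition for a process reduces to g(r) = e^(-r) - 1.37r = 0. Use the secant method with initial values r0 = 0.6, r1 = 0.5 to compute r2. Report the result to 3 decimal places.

0.460

g(0.6) = -0.27319, g(0.5) = -0.07847
r2 = 0.50000 − (-0.07847)·(0.50000 − 0.60000) / (-0.07847 − (-0.27319)) = 0.50000 − (0.00785)/(0.19472) = 0.45970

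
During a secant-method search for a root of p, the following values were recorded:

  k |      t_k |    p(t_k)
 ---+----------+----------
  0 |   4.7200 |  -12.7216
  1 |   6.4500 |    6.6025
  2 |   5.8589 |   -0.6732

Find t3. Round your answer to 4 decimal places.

5.9136

t3 = 5.8589 − (-0.6732)·(5.8589 − 6.4500) / (-0.6732 − 6.6025)
   = 5.8589 − (0.397929)/(-7.275700) = 5.913593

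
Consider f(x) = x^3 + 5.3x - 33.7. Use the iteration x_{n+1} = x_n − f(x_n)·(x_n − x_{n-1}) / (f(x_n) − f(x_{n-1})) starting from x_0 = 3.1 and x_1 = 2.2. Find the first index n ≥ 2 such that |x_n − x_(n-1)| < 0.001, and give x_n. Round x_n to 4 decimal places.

f(3.1) = 12.521000, f(2.2) = -11.392000
x_2 = 2.200000 − (-11.392000)·(-0.900000)/(-23.913000) = 2.628754;  |Δ| = 0.428754
f(2.628754) = -1.601994
x_3 = 2.628754 − (-1.601994)·(0.428754)/(9.790006) = 2.698914;  |Δ| = 0.070159
f(2.698914) = 0.263495
x_4 = 2.698914 − 0.263495·(0.070159)/(1.865489) = 2.689004;  |Δ| = 0.009910
f(2.689004) = -0.004786
x_5 = 2.689004 − (-0.004786)·(-0.009910)/(-0.268281) = 2.689181;  |Δ| = 0.000177
|x_5 − x_4| = 0.000177 < 0.001

n = 5, x_n = 2.6892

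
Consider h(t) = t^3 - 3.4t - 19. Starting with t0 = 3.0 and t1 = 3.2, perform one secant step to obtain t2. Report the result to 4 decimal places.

h(3.0) = -2.200000, h(3.2) = 2.888000
t2 = 3.200000 − 2.888000·(3.200000 − 3.000000) / (2.888000 − (-2.200000)) = 3.200000 − (0.577600)/(5.088000) = 3.086478

3.0865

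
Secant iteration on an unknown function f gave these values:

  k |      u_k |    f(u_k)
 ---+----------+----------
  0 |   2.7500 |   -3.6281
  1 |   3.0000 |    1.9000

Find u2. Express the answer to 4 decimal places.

2.9141

u2 = 3.0000 − 1.9000·(3.0000 − 2.7500) / (1.9000 − (-3.6281))
   = 3.0000 − (0.475000)/(5.528100) = 2.914075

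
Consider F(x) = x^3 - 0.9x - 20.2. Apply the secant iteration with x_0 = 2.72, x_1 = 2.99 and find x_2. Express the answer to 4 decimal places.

F(2.72) = -2.524352, F(2.99) = 3.839899
x_2 = 2.990000 − 3.839899·(2.990000 − 2.720000) / (3.839899 − (-2.524352)) = 2.990000 − (1.036773)/(6.364251) = 2.827094

2.8271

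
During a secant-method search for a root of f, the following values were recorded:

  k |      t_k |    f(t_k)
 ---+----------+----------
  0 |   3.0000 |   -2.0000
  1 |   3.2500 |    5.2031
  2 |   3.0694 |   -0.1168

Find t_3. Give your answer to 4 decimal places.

t_3 = 3.0694 − (-0.1168)·(3.0694 − 3.2500) / (-0.1168 − 5.2031)
   = 3.0694 − (0.021094)/(-5.319900) = 3.073365

3.0734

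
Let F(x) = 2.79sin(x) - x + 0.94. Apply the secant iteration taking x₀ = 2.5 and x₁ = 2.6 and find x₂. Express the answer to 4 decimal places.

2.5331

F(2.5) = 0.109737, F(2.6) = -0.221751
x₂ = 2.600000 − (-0.221751)·(2.600000 − 2.500000) / (-0.221751 − 0.109737) = 2.600000 − (-0.022175)/(-0.331488) = 2.533104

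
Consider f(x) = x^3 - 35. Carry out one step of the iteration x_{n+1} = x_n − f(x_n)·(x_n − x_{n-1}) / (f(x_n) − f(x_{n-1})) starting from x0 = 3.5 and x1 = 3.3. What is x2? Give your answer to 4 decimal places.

f(3.5) = 7.875000, f(3.3) = 0.937000
x2 = 3.300000 − 0.937000·(3.300000 − 3.500000) / (0.937000 − 7.875000) = 3.300000 − (-0.187400)/(-6.938000) = 3.272989

3.2730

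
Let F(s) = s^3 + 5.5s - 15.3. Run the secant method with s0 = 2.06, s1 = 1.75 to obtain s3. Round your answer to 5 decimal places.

F(2.06) = 4.7718160, F(1.75) = -0.3156250
s2 = 1.7500000 − (-0.3156250)·(1.7500000 − 2.0600000) / (-0.3156250 − 4.7718160) = 1.7500000 − (0.0978438)/(-5.0874410) = 1.7692324
F(1.7692324) = -0.0312000
s3 = 1.7692324 − (-0.0312000)·(1.7692324 − 1.7500000) / (-0.0312000 − (-0.3156250)) = 1.7692324 − (-0.0006001)/(0.2844250) = 1.7713421

1.77134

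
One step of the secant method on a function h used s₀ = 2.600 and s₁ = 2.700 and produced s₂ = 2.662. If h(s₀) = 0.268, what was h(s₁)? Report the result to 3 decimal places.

-0.164

The secant line through (2.600, 0.268) and (2.700, h(s₁)) crosses zero at s₂ = 2.662.
So (2.600, 0.268), (2.700, h(s₁)), (2.662, 0) are collinear:
h(s₁) = 0.268 · (2.700 − 2.662) / (2.600 − 2.662) = 0.268 · (0.03800)/(-0.06200) = -0.16426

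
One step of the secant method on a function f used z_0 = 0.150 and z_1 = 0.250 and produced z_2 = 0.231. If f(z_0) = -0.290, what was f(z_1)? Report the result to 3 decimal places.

0.068

The secant line through (0.150, -0.290) and (0.250, f(z_1)) crosses zero at z_2 = 0.231.
So (0.150, -0.290), (0.250, f(z_1)), (0.231, 0) are collinear:
f(z_1) = -0.290 · (0.250 − 0.231) / (0.150 − 0.231) = -0.290 · (0.01900)/(-0.08100) = 0.06802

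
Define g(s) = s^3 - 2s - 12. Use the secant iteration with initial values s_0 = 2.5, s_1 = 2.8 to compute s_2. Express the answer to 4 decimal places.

g(2.5) = -1.375000, g(2.8) = 4.352000
s_2 = 2.800000 − 4.352000·(2.800000 − 2.500000) / (4.352000 − (-1.375000)) = 2.800000 − (1.305600)/(5.727000) = 2.572027

2.5720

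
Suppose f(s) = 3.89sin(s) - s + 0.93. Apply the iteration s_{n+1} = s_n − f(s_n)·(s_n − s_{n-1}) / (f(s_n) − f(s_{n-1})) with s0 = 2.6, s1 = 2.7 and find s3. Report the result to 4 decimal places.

2.6761

f(2.6) = 0.335300, f(2.7) = -0.107492
s2 = 2.700000 − (-0.107492)·(2.700000 − 2.600000) / (-0.107492 − 0.335300) = 2.700000 − (-0.010749)/(-0.442793) = 2.675724
f(2.675724) = 0.001660
s3 = 2.675724 − 0.001660·(2.675724 − 2.700000) / (0.001660 − (-0.107492)) = 2.675724 − (-0.000040)/(0.109153) = 2.676093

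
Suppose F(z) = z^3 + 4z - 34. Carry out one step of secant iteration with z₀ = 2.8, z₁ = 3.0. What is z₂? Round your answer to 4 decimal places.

F(2.8) = -0.848000, F(3.0) = 5.000000
z₂ = 3.000000 − 5.000000·(3.000000 − 2.800000) / (5.000000 − (-0.848000)) = 3.000000 − (1.000000)/(5.848000) = 2.829001

2.8290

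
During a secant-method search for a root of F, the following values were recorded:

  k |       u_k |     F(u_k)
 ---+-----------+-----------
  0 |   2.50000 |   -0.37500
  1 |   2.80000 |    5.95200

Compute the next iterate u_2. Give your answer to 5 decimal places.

2.51778

u_2 = 2.80000 − 5.95200·(2.80000 − 2.50000) / (5.95200 − (-0.37500))
   = 2.80000 − (1.7856000)/(6.3270000) = 2.5177809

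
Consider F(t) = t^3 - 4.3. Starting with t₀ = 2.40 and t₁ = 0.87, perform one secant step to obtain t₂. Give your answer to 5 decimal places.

F(2.40) = 9.5240000, F(0.87) = -3.6414970
t₂ = 0.8700000 − (-3.6414970)·(0.8700000 − 2.4000000) / (-3.6414970 − 9.5240000) = 0.8700000 − (5.5714904)/(-13.1654970) = 1.2931888

1.29319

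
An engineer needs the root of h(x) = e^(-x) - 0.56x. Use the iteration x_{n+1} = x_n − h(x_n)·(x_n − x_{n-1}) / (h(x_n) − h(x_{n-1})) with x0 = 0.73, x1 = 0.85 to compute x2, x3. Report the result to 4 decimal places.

h(0.73) = 0.073109, h(0.85) = -0.048585
x2 = 0.850000 − (-0.048585)·(0.850000 − 0.730000) / (-0.048585 − 0.073109) = 0.850000 − (-0.005830)/(-0.121694) = 0.802091
h(0.802091) = -0.000781
x3 = 0.802091 − (-0.000781)·(0.802091 − 0.850000) / (-0.000781 − (-0.048585)) = 0.802091 − (0.000037)/(0.047804) = 0.801309

0.8021, 0.8013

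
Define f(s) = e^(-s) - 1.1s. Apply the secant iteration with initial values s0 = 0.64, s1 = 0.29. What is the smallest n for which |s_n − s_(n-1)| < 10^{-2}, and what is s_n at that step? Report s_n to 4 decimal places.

n = 3, s_n = 0.5335

f(0.64) = -0.176708, f(0.29) = 0.429264
s2 = 0.290000 − 0.429264·(-0.350000)/(0.605971) = 0.537936;  |Δ| = 0.247936
f(0.537936) = -0.007778
s3 = 0.537936 − (-0.007778)·(0.247936)/(-0.437041) = 0.533524;  |Δ| = 0.004412
|s3 − s2| = 0.004412 < 10^{-2}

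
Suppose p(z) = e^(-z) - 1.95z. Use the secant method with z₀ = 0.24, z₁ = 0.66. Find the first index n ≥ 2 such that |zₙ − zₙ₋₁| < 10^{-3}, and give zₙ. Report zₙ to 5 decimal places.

p(0.24) = 0.3186279, p(0.66) = -0.7701487
z₂ = 0.6600000 − (-0.7701487)·(0.4200000)/(-1.0887765) = 0.3629120;  |Δ| = 0.2970880
p(0.3629120) = -0.0120308
z₃ = 0.3629120 − (-0.0120308)·(-0.2970880)/(0.7581179) = 0.3581974;  |Δ| = 0.0047146
p(0.3581974) = 0.0004501
z₄ = 0.3581974 − 0.0004501·(-0.0047146)/(0.0124808) = 0.3583674;  |Δ| = 0.0001700
|z₄ − z₃| = 0.0001700 < 10^{-3}

n = 4, zₙ = 0.35837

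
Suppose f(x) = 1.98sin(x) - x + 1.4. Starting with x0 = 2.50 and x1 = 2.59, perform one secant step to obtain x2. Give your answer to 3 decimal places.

f(2.50) = 0.08497, f(2.59) = -0.15239
x2 = 2.59000 − (-0.15239)·(2.59000 − 2.50000) / (-0.15239 − 0.08497) = 2.59000 − (-0.01372)/(-0.23737) = 2.53222

2.532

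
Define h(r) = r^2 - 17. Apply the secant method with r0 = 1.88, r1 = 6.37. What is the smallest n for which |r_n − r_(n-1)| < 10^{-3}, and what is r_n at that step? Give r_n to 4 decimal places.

n = 6, r_n = 4.1231

h(1.88) = -13.465600, h(6.37) = 23.576900
r2 = 6.370000 − 23.576900·(4.490000)/(37.042500) = 3.512194;  |Δ| = 2.857806
h(3.512194) = -4.664494
r3 = 3.512194 − (-4.664494)·(-2.857806)/(-28.241394) = 3.984204;  |Δ| = 0.472010
h(3.984204) = -1.126119
r4 = 3.984204 − (-1.126119)·(0.472010)/(3.538374) = 4.134425;  |Δ| = 0.150221
h(4.134425) = 0.093472
r5 = 4.134425 − 0.093472·(0.150221)/(1.219592) = 4.122912;  |Δ| = 0.011513
h(4.122912) = -0.001597
r6 = 4.122912 − (-0.001597)·(-0.011513)/(-0.095069) = 4.123105;  |Δ| = 0.000193
|r6 − r5| = 0.000193 < 10^{-3}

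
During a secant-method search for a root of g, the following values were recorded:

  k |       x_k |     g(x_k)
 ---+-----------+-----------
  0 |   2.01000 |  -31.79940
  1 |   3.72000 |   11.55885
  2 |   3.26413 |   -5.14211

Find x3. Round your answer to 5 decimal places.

3.40449

x3 = 3.26413 − (-5.14211)·(3.26413 − 3.72000) / (-5.14211 − 11.55885)
   = 3.26413 − (2.3441337)/(-16.7009600) = 3.4044892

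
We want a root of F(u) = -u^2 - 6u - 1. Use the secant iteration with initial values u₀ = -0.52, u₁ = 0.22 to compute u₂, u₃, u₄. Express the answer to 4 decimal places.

F(-0.52) = 1.849600, F(0.22) = -2.368400
u₂ = 0.220000 − (-2.368400)·(0.220000 − (-0.520000)) / (-2.368400 − 1.849600) = 0.220000 − (-1.752616)/(-4.218000) = -0.195509
F(-0.195509) = 0.134829
u₃ = -0.195509 − 0.134829·(-0.195509 − 0.220000) / (0.134829 − (-2.368400)) = -0.195509 − (-0.056023)/(2.503229) = -0.173129
F(-0.173129) = 0.008798
u₄ = -0.173129 − 0.008798·(-0.173129 − (-0.195509)) / (0.008798 − 0.134829) = -0.173129 − (0.000197)/(-0.126031) = -0.171566

-0.1955, -0.1731, -0.1716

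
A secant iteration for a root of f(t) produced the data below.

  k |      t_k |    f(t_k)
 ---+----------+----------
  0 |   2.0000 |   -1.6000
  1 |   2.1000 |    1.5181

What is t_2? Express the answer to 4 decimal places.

t_2 = 2.1000 − 1.5181·(2.1000 − 2.0000) / (1.5181 − (-1.6000))
   = 2.1000 − (0.151810)/(3.118100) = 2.051313

2.0513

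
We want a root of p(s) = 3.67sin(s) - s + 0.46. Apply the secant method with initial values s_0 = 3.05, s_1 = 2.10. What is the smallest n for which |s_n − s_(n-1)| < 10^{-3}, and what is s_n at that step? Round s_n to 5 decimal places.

n = 5, s_n = 2.53927

p(3.05) = -2.2543248, p(2.10) = 1.5279784
s_2 = 2.1000000 − 1.5279784·(-0.9500000)/(3.7823031) = 2.4837819;  |Δ| = 0.3837819
p(2.4837819) = 0.2200044
s_3 = 2.4837819 − 0.2200044·(0.3837819)/(-1.3079740) = 2.5483349;  |Δ| = 0.0645530
p(2.5483349) = -0.0365662
s_4 = 2.5483349 − (-0.0365662)·(0.0645530)/(-0.2565706) = 2.5391349;  |Δ| = 0.0092000
p(2.5391349) = 0.0005413
s_5 = 2.5391349 − 0.0005413·(-0.0092000)/(0.0371075) = 2.5392691;  |Δ| = 0.0001342
|s_5 − s_4| = 0.0001342 < 10^{-3}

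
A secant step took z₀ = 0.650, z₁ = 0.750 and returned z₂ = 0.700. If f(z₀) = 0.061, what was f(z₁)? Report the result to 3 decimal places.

The secant line through (0.650, 0.061) and (0.750, f(z₁)) crosses zero at z₂ = 0.700.
So (0.650, 0.061), (0.750, f(z₁)), (0.700, 0) are collinear:
f(z₁) = 0.061 · (0.750 − 0.700) / (0.650 − 0.700) = 0.061 · (0.05000)/(-0.05000) = -0.06100

-0.061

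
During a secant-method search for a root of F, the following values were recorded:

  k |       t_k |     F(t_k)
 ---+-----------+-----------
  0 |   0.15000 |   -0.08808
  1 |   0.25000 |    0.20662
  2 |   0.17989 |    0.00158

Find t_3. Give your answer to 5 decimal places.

0.17935

t_3 = 0.17989 − 0.00158·(0.17989 − 0.25000) / (0.00158 − 0.20662)
   = 0.17989 − (-0.0001108)/(-0.2050400) = 0.1793497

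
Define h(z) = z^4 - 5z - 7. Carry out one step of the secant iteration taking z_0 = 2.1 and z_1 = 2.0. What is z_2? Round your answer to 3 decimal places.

h(2.1) = 1.94810, h(2.0) = -1.00000
z_2 = 2.00000 − (-1.00000)·(2.00000 − 2.10000) / (-1.00000 − 1.94810) = 2.00000 − (0.10000)/(-2.94810) = 2.03392

2.034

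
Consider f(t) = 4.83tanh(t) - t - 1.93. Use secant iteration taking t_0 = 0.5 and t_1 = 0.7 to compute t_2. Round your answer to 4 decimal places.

0.5813

f(0.5) = -0.197974, f(0.7) = 0.289096
t_2 = 0.700000 − 0.289096·(0.700000 − 0.500000) / (0.289096 − (-0.197974)) = 0.700000 − (0.057819)/(0.487070) = 0.581292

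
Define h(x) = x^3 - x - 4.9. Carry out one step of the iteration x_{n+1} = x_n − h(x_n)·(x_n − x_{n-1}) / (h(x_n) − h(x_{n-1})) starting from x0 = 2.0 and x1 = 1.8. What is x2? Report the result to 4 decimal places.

1.8882

h(2.0) = 1.100000, h(1.8) = -0.868000
x2 = 1.800000 − (-0.868000)·(1.800000 − 2.000000) / (-0.868000 − 1.100000) = 1.800000 − (0.173600)/(-1.968000) = 1.888211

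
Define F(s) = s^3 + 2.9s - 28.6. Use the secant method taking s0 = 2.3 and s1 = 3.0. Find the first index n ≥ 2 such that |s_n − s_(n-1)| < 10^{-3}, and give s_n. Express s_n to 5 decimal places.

F(2.3) = -9.7630000, F(3.0) = 7.1000000
s2 = 3.0000000 − 7.1000000·(0.7000000)/(16.8630000) = 2.7052719;  |Δ| = 0.2947281
F(2.7052719) = -0.9561898
s3 = 2.7052719 − (-0.9561898)·(-0.2947281)/(-8.0561898) = 2.7402532;  |Δ| = 0.0349813
F(2.7402532) = -0.0767384
s4 = 2.7402532 − (-0.0767384)·(0.0349813)/(0.8794514) = 2.7433056;  |Δ| = 0.0030524
F(2.7433056) = 0.0009507
s5 = 2.7433056 − 0.0009507·(0.0030524)/(0.0776891) = 2.7432682;  |Δ| = 0.0000374
|s5 − s4| = 0.0000374 < 10^{-3}

n = 5, s_n = 2.74327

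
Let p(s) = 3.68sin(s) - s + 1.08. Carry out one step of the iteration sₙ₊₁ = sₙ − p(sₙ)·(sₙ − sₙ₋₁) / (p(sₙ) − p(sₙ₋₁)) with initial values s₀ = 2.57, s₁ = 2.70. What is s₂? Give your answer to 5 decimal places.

2.68879

p(2.57) = 0.5007778, p(2.70) = -0.0472420
s₂ = 2.7000000 − (-0.0472420)·(2.7000000 − 2.5700000) / (-0.0472420 − 0.5007778) = 2.7000000 − (-0.0061415)/(-0.5480198) = 2.6887934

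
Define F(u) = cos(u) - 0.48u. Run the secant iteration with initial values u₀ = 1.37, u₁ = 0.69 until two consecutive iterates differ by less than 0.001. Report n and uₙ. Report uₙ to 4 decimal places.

n = 5, uₙ = 1.0452

F(1.37) = -0.458150, F(0.69) = 0.440046
u₂ = 0.690000 − 0.440046·(-0.680000)/(0.898196) = 1.023147;  |Δ| = 0.333147
F(1.023147) = 0.029571
u₃ = 1.023147 − 0.029571·(0.333147)/(-0.410475) = 1.047147;  |Δ| = 0.024001
F(1.047147) = -0.002587
u₄ = 1.047147 − (-0.002587)·(0.024001)/(-0.032159) = 1.045216;  |Δ| = 0.001931
F(1.045216) = 0.000011
u₅ = 1.045216 − 0.000011·(-0.001931)/(0.002598) = 1.045224;  |Δ| = 0.000008
|u₅ − u₄| = 0.000008 < 0.001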